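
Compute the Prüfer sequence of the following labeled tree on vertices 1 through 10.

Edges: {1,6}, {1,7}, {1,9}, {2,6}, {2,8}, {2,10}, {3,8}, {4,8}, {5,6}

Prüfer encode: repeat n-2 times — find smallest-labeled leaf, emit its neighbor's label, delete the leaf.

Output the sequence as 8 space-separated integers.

Step 1: leaves = {3,4,5,7,9,10}. Remove smallest leaf 3, emit neighbor 8.
Step 2: leaves = {4,5,7,9,10}. Remove smallest leaf 4, emit neighbor 8.
Step 3: leaves = {5,7,8,9,10}. Remove smallest leaf 5, emit neighbor 6.
Step 4: leaves = {7,8,9,10}. Remove smallest leaf 7, emit neighbor 1.
Step 5: leaves = {8,9,10}. Remove smallest leaf 8, emit neighbor 2.
Step 6: leaves = {9,10}. Remove smallest leaf 9, emit neighbor 1.
Step 7: leaves = {1,10}. Remove smallest leaf 1, emit neighbor 6.
Step 8: leaves = {6,10}. Remove smallest leaf 6, emit neighbor 2.
Done: 2 vertices remain (2, 10). Sequence = [8 8 6 1 2 1 6 2]

Answer: 8 8 6 1 2 1 6 2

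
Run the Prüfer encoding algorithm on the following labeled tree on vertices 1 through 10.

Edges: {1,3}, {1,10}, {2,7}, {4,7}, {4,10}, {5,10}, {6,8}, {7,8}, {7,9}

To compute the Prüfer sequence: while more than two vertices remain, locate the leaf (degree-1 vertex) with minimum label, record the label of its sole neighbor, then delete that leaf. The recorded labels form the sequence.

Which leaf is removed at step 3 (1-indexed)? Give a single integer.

Answer: 1

Derivation:
Step 1: current leaves = {2,3,5,6,9}. Remove leaf 2 (neighbor: 7).
Step 2: current leaves = {3,5,6,9}. Remove leaf 3 (neighbor: 1).
Step 3: current leaves = {1,5,6,9}. Remove leaf 1 (neighbor: 10).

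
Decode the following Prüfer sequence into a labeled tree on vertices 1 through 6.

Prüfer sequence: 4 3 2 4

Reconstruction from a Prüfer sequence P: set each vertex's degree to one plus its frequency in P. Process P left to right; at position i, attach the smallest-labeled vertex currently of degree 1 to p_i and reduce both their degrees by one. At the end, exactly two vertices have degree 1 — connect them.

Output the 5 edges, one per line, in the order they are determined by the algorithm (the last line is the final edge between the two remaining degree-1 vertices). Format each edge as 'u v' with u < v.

Initial degrees: {1:1, 2:2, 3:2, 4:3, 5:1, 6:1}
Step 1: smallest deg-1 vertex = 1, p_1 = 4. Add edge {1,4}. Now deg[1]=0, deg[4]=2.
Step 2: smallest deg-1 vertex = 5, p_2 = 3. Add edge {3,5}. Now deg[5]=0, deg[3]=1.
Step 3: smallest deg-1 vertex = 3, p_3 = 2. Add edge {2,3}. Now deg[3]=0, deg[2]=1.
Step 4: smallest deg-1 vertex = 2, p_4 = 4. Add edge {2,4}. Now deg[2]=0, deg[4]=1.
Final: two remaining deg-1 vertices are 4, 6. Add edge {4,6}.

Answer: 1 4
3 5
2 3
2 4
4 6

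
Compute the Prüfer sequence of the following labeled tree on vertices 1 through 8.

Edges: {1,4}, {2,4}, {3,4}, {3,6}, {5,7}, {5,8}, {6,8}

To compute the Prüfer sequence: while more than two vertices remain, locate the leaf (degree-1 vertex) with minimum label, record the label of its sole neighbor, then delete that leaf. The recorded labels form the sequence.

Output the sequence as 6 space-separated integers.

Step 1: leaves = {1,2,7}. Remove smallest leaf 1, emit neighbor 4.
Step 2: leaves = {2,7}. Remove smallest leaf 2, emit neighbor 4.
Step 3: leaves = {4,7}. Remove smallest leaf 4, emit neighbor 3.
Step 4: leaves = {3,7}. Remove smallest leaf 3, emit neighbor 6.
Step 5: leaves = {6,7}. Remove smallest leaf 6, emit neighbor 8.
Step 6: leaves = {7,8}. Remove smallest leaf 7, emit neighbor 5.
Done: 2 vertices remain (5, 8). Sequence = [4 4 3 6 8 5]

Answer: 4 4 3 6 8 5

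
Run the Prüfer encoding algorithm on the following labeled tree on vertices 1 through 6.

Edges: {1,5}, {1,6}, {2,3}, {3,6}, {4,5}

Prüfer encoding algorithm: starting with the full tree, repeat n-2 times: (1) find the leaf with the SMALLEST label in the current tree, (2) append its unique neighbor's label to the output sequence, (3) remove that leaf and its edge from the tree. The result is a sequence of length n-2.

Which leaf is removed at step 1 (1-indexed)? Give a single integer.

Step 1: current leaves = {2,4}. Remove leaf 2 (neighbor: 3).

Answer: 2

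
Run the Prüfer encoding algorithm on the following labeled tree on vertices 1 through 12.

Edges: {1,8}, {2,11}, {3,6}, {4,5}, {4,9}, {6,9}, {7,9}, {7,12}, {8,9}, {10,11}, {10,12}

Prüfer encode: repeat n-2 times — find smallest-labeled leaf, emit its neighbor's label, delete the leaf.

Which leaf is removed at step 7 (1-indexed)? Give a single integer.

Step 1: current leaves = {1,2,3,5}. Remove leaf 1 (neighbor: 8).
Step 2: current leaves = {2,3,5,8}. Remove leaf 2 (neighbor: 11).
Step 3: current leaves = {3,5,8,11}. Remove leaf 3 (neighbor: 6).
Step 4: current leaves = {5,6,8,11}. Remove leaf 5 (neighbor: 4).
Step 5: current leaves = {4,6,8,11}. Remove leaf 4 (neighbor: 9).
Step 6: current leaves = {6,8,11}. Remove leaf 6 (neighbor: 9).
Step 7: current leaves = {8,11}. Remove leaf 8 (neighbor: 9).

Answer: 8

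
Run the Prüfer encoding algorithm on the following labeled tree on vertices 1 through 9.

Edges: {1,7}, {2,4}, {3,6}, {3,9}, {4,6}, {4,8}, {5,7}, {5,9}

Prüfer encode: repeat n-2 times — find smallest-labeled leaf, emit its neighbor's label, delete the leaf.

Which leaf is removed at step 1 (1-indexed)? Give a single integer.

Answer: 1

Derivation:
Step 1: current leaves = {1,2,8}. Remove leaf 1 (neighbor: 7).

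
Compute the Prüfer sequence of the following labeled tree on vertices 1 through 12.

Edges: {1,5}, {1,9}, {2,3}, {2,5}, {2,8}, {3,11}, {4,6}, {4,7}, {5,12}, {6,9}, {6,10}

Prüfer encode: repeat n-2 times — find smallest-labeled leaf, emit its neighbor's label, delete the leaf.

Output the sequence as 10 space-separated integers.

Step 1: leaves = {7,8,10,11,12}. Remove smallest leaf 7, emit neighbor 4.
Step 2: leaves = {4,8,10,11,12}. Remove smallest leaf 4, emit neighbor 6.
Step 3: leaves = {8,10,11,12}. Remove smallest leaf 8, emit neighbor 2.
Step 4: leaves = {10,11,12}. Remove smallest leaf 10, emit neighbor 6.
Step 5: leaves = {6,11,12}. Remove smallest leaf 6, emit neighbor 9.
Step 6: leaves = {9,11,12}. Remove smallest leaf 9, emit neighbor 1.
Step 7: leaves = {1,11,12}. Remove smallest leaf 1, emit neighbor 5.
Step 8: leaves = {11,12}. Remove smallest leaf 11, emit neighbor 3.
Step 9: leaves = {3,12}. Remove smallest leaf 3, emit neighbor 2.
Step 10: leaves = {2,12}. Remove smallest leaf 2, emit neighbor 5.
Done: 2 vertices remain (5, 12). Sequence = [4 6 2 6 9 1 5 3 2 5]

Answer: 4 6 2 6 9 1 5 3 2 5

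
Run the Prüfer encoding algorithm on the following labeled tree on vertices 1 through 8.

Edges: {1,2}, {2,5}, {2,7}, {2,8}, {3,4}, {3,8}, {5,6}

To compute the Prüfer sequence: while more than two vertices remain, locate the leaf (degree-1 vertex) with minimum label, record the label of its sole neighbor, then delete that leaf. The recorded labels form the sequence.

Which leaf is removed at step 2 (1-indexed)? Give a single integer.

Step 1: current leaves = {1,4,6,7}. Remove leaf 1 (neighbor: 2).
Step 2: current leaves = {4,6,7}. Remove leaf 4 (neighbor: 3).

Answer: 4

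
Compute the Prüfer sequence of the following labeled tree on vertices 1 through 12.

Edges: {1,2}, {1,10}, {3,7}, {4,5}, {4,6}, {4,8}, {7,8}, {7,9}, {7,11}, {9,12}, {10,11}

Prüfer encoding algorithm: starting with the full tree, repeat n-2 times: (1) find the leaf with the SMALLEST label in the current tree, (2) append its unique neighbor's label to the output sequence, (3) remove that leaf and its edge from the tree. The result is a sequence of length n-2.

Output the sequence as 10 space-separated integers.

Answer: 1 10 7 4 4 8 7 11 7 9

Derivation:
Step 1: leaves = {2,3,5,6,12}. Remove smallest leaf 2, emit neighbor 1.
Step 2: leaves = {1,3,5,6,12}. Remove smallest leaf 1, emit neighbor 10.
Step 3: leaves = {3,5,6,10,12}. Remove smallest leaf 3, emit neighbor 7.
Step 4: leaves = {5,6,10,12}. Remove smallest leaf 5, emit neighbor 4.
Step 5: leaves = {6,10,12}. Remove smallest leaf 6, emit neighbor 4.
Step 6: leaves = {4,10,12}. Remove smallest leaf 4, emit neighbor 8.
Step 7: leaves = {8,10,12}. Remove smallest leaf 8, emit neighbor 7.
Step 8: leaves = {10,12}. Remove smallest leaf 10, emit neighbor 11.
Step 9: leaves = {11,12}. Remove smallest leaf 11, emit neighbor 7.
Step 10: leaves = {7,12}. Remove smallest leaf 7, emit neighbor 9.
Done: 2 vertices remain (9, 12). Sequence = [1 10 7 4 4 8 7 11 7 9]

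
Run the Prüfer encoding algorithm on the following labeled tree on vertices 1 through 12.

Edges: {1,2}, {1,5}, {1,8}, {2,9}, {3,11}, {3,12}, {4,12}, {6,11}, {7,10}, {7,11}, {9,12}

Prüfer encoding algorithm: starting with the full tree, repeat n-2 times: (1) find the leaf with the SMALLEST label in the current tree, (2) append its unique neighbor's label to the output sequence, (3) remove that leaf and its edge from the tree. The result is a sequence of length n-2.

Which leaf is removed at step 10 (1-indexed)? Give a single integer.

Answer: 11

Derivation:
Step 1: current leaves = {4,5,6,8,10}. Remove leaf 4 (neighbor: 12).
Step 2: current leaves = {5,6,8,10}. Remove leaf 5 (neighbor: 1).
Step 3: current leaves = {6,8,10}. Remove leaf 6 (neighbor: 11).
Step 4: current leaves = {8,10}. Remove leaf 8 (neighbor: 1).
Step 5: current leaves = {1,10}. Remove leaf 1 (neighbor: 2).
Step 6: current leaves = {2,10}. Remove leaf 2 (neighbor: 9).
Step 7: current leaves = {9,10}. Remove leaf 9 (neighbor: 12).
Step 8: current leaves = {10,12}. Remove leaf 10 (neighbor: 7).
Step 9: current leaves = {7,12}. Remove leaf 7 (neighbor: 11).
Step 10: current leaves = {11,12}. Remove leaf 11 (neighbor: 3).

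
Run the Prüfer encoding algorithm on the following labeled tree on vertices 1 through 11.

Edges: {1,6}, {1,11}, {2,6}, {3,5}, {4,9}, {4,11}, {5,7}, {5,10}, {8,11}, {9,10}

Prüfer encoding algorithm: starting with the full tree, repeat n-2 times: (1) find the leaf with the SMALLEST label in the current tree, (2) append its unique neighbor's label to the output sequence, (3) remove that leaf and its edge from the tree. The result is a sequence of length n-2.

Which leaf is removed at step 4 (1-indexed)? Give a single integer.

Step 1: current leaves = {2,3,7,8}. Remove leaf 2 (neighbor: 6).
Step 2: current leaves = {3,6,7,8}. Remove leaf 3 (neighbor: 5).
Step 3: current leaves = {6,7,8}. Remove leaf 6 (neighbor: 1).
Step 4: current leaves = {1,7,8}. Remove leaf 1 (neighbor: 11).

Answer: 1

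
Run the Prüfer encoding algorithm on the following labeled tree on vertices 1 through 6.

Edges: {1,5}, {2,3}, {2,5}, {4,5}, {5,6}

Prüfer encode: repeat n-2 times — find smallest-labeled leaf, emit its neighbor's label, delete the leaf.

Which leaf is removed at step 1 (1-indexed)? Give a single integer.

Step 1: current leaves = {1,3,4,6}. Remove leaf 1 (neighbor: 5).

Answer: 1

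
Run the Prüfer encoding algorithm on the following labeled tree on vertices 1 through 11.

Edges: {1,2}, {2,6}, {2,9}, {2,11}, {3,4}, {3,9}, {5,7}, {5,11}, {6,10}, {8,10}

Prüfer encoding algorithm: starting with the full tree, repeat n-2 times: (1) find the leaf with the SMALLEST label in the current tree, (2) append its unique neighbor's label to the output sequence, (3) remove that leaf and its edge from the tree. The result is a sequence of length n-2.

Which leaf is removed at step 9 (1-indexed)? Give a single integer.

Answer: 6

Derivation:
Step 1: current leaves = {1,4,7,8}. Remove leaf 1 (neighbor: 2).
Step 2: current leaves = {4,7,8}. Remove leaf 4 (neighbor: 3).
Step 3: current leaves = {3,7,8}. Remove leaf 3 (neighbor: 9).
Step 4: current leaves = {7,8,9}. Remove leaf 7 (neighbor: 5).
Step 5: current leaves = {5,8,9}. Remove leaf 5 (neighbor: 11).
Step 6: current leaves = {8,9,11}. Remove leaf 8 (neighbor: 10).
Step 7: current leaves = {9,10,11}. Remove leaf 9 (neighbor: 2).
Step 8: current leaves = {10,11}. Remove leaf 10 (neighbor: 6).
Step 9: current leaves = {6,11}. Remove leaf 6 (neighbor: 2).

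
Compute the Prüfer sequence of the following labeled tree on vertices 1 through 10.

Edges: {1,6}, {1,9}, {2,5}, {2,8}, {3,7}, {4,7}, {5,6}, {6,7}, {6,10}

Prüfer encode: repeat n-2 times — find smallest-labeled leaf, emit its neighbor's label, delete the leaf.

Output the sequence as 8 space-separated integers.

Step 1: leaves = {3,4,8,9,10}. Remove smallest leaf 3, emit neighbor 7.
Step 2: leaves = {4,8,9,10}. Remove smallest leaf 4, emit neighbor 7.
Step 3: leaves = {7,8,9,10}. Remove smallest leaf 7, emit neighbor 6.
Step 4: leaves = {8,9,10}. Remove smallest leaf 8, emit neighbor 2.
Step 5: leaves = {2,9,10}. Remove smallest leaf 2, emit neighbor 5.
Step 6: leaves = {5,9,10}. Remove smallest leaf 5, emit neighbor 6.
Step 7: leaves = {9,10}. Remove smallest leaf 9, emit neighbor 1.
Step 8: leaves = {1,10}. Remove smallest leaf 1, emit neighbor 6.
Done: 2 vertices remain (6, 10). Sequence = [7 7 6 2 5 6 1 6]

Answer: 7 7 6 2 5 6 1 6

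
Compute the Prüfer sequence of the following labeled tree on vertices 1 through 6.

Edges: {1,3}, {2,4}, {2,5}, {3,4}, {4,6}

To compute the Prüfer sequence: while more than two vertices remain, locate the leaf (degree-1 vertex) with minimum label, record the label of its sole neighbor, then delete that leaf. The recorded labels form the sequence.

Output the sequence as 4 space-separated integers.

Answer: 3 4 2 4

Derivation:
Step 1: leaves = {1,5,6}. Remove smallest leaf 1, emit neighbor 3.
Step 2: leaves = {3,5,6}. Remove smallest leaf 3, emit neighbor 4.
Step 3: leaves = {5,6}. Remove smallest leaf 5, emit neighbor 2.
Step 4: leaves = {2,6}. Remove smallest leaf 2, emit neighbor 4.
Done: 2 vertices remain (4, 6). Sequence = [3 4 2 4]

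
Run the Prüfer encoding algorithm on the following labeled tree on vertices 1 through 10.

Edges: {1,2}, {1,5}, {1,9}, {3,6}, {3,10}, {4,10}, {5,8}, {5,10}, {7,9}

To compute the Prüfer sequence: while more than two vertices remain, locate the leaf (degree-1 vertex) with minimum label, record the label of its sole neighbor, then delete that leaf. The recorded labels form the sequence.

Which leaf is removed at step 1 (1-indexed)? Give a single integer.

Step 1: current leaves = {2,4,6,7,8}. Remove leaf 2 (neighbor: 1).

Answer: 2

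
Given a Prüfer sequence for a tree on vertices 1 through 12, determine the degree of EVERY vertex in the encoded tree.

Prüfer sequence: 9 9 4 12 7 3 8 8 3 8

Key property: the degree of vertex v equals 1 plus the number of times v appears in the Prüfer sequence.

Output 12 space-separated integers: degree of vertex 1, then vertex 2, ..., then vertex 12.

p_1 = 9: count[9] becomes 1
p_2 = 9: count[9] becomes 2
p_3 = 4: count[4] becomes 1
p_4 = 12: count[12] becomes 1
p_5 = 7: count[7] becomes 1
p_6 = 3: count[3] becomes 1
p_7 = 8: count[8] becomes 1
p_8 = 8: count[8] becomes 2
p_9 = 3: count[3] becomes 2
p_10 = 8: count[8] becomes 3
Degrees (1 + count): deg[1]=1+0=1, deg[2]=1+0=1, deg[3]=1+2=3, deg[4]=1+1=2, deg[5]=1+0=1, deg[6]=1+0=1, deg[7]=1+1=2, deg[8]=1+3=4, deg[9]=1+2=3, deg[10]=1+0=1, deg[11]=1+0=1, deg[12]=1+1=2

Answer: 1 1 3 2 1 1 2 4 3 1 1 2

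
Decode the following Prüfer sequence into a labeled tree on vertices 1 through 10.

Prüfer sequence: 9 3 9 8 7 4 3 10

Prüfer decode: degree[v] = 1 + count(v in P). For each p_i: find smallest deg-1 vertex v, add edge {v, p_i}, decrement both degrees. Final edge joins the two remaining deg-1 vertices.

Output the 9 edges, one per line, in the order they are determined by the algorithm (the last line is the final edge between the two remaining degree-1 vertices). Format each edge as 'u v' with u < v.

Answer: 1 9
2 3
5 9
6 8
7 8
4 7
3 4
3 10
9 10

Derivation:
Initial degrees: {1:1, 2:1, 3:3, 4:2, 5:1, 6:1, 7:2, 8:2, 9:3, 10:2}
Step 1: smallest deg-1 vertex = 1, p_1 = 9. Add edge {1,9}. Now deg[1]=0, deg[9]=2.
Step 2: smallest deg-1 vertex = 2, p_2 = 3. Add edge {2,3}. Now deg[2]=0, deg[3]=2.
Step 3: smallest deg-1 vertex = 5, p_3 = 9. Add edge {5,9}. Now deg[5]=0, deg[9]=1.
Step 4: smallest deg-1 vertex = 6, p_4 = 8. Add edge {6,8}. Now deg[6]=0, deg[8]=1.
Step 5: smallest deg-1 vertex = 8, p_5 = 7. Add edge {7,8}. Now deg[8]=0, deg[7]=1.
Step 6: smallest deg-1 vertex = 7, p_6 = 4. Add edge {4,7}. Now deg[7]=0, deg[4]=1.
Step 7: smallest deg-1 vertex = 4, p_7 = 3. Add edge {3,4}. Now deg[4]=0, deg[3]=1.
Step 8: smallest deg-1 vertex = 3, p_8 = 10. Add edge {3,10}. Now deg[3]=0, deg[10]=1.
Final: two remaining deg-1 vertices are 9, 10. Add edge {9,10}.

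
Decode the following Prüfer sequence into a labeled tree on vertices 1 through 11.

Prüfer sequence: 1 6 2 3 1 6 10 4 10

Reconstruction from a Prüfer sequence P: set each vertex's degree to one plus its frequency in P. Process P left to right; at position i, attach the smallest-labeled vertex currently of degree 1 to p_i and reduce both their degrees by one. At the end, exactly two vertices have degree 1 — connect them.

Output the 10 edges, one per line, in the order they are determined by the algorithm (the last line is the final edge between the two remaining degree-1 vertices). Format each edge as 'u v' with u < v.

Initial degrees: {1:3, 2:2, 3:2, 4:2, 5:1, 6:3, 7:1, 8:1, 9:1, 10:3, 11:1}
Step 1: smallest deg-1 vertex = 5, p_1 = 1. Add edge {1,5}. Now deg[5]=0, deg[1]=2.
Step 2: smallest deg-1 vertex = 7, p_2 = 6. Add edge {6,7}. Now deg[7]=0, deg[6]=2.
Step 3: smallest deg-1 vertex = 8, p_3 = 2. Add edge {2,8}. Now deg[8]=0, deg[2]=1.
Step 4: smallest deg-1 vertex = 2, p_4 = 3. Add edge {2,3}. Now deg[2]=0, deg[3]=1.
Step 5: smallest deg-1 vertex = 3, p_5 = 1. Add edge {1,3}. Now deg[3]=0, deg[1]=1.
Step 6: smallest deg-1 vertex = 1, p_6 = 6. Add edge {1,6}. Now deg[1]=0, deg[6]=1.
Step 7: smallest deg-1 vertex = 6, p_7 = 10. Add edge {6,10}. Now deg[6]=0, deg[10]=2.
Step 8: smallest deg-1 vertex = 9, p_8 = 4. Add edge {4,9}. Now deg[9]=0, deg[4]=1.
Step 9: smallest deg-1 vertex = 4, p_9 = 10. Add edge {4,10}. Now deg[4]=0, deg[10]=1.
Final: two remaining deg-1 vertices are 10, 11. Add edge {10,11}.

Answer: 1 5
6 7
2 8
2 3
1 3
1 6
6 10
4 9
4 10
10 11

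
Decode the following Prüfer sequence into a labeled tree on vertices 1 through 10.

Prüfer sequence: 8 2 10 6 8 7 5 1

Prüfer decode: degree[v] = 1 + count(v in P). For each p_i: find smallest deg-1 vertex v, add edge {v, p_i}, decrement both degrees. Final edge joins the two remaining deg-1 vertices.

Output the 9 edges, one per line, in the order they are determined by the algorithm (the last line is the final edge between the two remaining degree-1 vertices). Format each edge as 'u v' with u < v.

Initial degrees: {1:2, 2:2, 3:1, 4:1, 5:2, 6:2, 7:2, 8:3, 9:1, 10:2}
Step 1: smallest deg-1 vertex = 3, p_1 = 8. Add edge {3,8}. Now deg[3]=0, deg[8]=2.
Step 2: smallest deg-1 vertex = 4, p_2 = 2. Add edge {2,4}. Now deg[4]=0, deg[2]=1.
Step 3: smallest deg-1 vertex = 2, p_3 = 10. Add edge {2,10}. Now deg[2]=0, deg[10]=1.
Step 4: smallest deg-1 vertex = 9, p_4 = 6. Add edge {6,9}. Now deg[9]=0, deg[6]=1.
Step 5: smallest deg-1 vertex = 6, p_5 = 8. Add edge {6,8}. Now deg[6]=0, deg[8]=1.
Step 6: smallest deg-1 vertex = 8, p_6 = 7. Add edge {7,8}. Now deg[8]=0, deg[7]=1.
Step 7: smallest deg-1 vertex = 7, p_7 = 5. Add edge {5,7}. Now deg[7]=0, deg[5]=1.
Step 8: smallest deg-1 vertex = 5, p_8 = 1. Add edge {1,5}. Now deg[5]=0, deg[1]=1.
Final: two remaining deg-1 vertices are 1, 10. Add edge {1,10}.

Answer: 3 8
2 4
2 10
6 9
6 8
7 8
5 7
1 5
1 10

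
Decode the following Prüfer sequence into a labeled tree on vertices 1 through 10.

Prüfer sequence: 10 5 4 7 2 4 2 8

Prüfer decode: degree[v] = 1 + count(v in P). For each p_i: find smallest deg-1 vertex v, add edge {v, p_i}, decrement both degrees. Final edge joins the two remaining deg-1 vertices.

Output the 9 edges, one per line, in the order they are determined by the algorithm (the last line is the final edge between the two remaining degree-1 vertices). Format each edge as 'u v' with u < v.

Initial degrees: {1:1, 2:3, 3:1, 4:3, 5:2, 6:1, 7:2, 8:2, 9:1, 10:2}
Step 1: smallest deg-1 vertex = 1, p_1 = 10. Add edge {1,10}. Now deg[1]=0, deg[10]=1.
Step 2: smallest deg-1 vertex = 3, p_2 = 5. Add edge {3,5}. Now deg[3]=0, deg[5]=1.
Step 3: smallest deg-1 vertex = 5, p_3 = 4. Add edge {4,5}. Now deg[5]=0, deg[4]=2.
Step 4: smallest deg-1 vertex = 6, p_4 = 7. Add edge {6,7}. Now deg[6]=0, deg[7]=1.
Step 5: smallest deg-1 vertex = 7, p_5 = 2. Add edge {2,7}. Now deg[7]=0, deg[2]=2.
Step 6: smallest deg-1 vertex = 9, p_6 = 4. Add edge {4,9}. Now deg[9]=0, deg[4]=1.
Step 7: smallest deg-1 vertex = 4, p_7 = 2. Add edge {2,4}. Now deg[4]=0, deg[2]=1.
Step 8: smallest deg-1 vertex = 2, p_8 = 8. Add edge {2,8}. Now deg[2]=0, deg[8]=1.
Final: two remaining deg-1 vertices are 8, 10. Add edge {8,10}.

Answer: 1 10
3 5
4 5
6 7
2 7
4 9
2 4
2 8
8 10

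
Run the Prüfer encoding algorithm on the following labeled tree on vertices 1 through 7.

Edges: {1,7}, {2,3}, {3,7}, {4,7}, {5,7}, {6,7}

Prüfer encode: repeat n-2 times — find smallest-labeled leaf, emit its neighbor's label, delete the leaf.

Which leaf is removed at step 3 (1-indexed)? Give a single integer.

Step 1: current leaves = {1,2,4,5,6}. Remove leaf 1 (neighbor: 7).
Step 2: current leaves = {2,4,5,6}. Remove leaf 2 (neighbor: 3).
Step 3: current leaves = {3,4,5,6}. Remove leaf 3 (neighbor: 7).

Answer: 3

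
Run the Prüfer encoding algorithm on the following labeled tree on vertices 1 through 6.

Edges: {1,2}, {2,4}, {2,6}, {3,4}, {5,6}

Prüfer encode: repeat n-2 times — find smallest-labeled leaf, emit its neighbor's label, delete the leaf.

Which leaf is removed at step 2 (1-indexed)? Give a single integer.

Step 1: current leaves = {1,3,5}. Remove leaf 1 (neighbor: 2).
Step 2: current leaves = {3,5}. Remove leaf 3 (neighbor: 4).

Answer: 3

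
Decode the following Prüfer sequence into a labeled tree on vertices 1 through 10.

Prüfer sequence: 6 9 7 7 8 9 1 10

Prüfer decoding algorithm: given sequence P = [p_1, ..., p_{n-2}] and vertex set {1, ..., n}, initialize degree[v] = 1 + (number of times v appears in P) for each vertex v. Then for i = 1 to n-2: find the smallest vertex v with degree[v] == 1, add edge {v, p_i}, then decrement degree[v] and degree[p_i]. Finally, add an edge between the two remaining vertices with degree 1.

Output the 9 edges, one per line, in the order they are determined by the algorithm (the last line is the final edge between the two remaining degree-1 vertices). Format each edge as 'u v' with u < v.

Initial degrees: {1:2, 2:1, 3:1, 4:1, 5:1, 6:2, 7:3, 8:2, 9:3, 10:2}
Step 1: smallest deg-1 vertex = 2, p_1 = 6. Add edge {2,6}. Now deg[2]=0, deg[6]=1.
Step 2: smallest deg-1 vertex = 3, p_2 = 9. Add edge {3,9}. Now deg[3]=0, deg[9]=2.
Step 3: smallest deg-1 vertex = 4, p_3 = 7. Add edge {4,7}. Now deg[4]=0, deg[7]=2.
Step 4: smallest deg-1 vertex = 5, p_4 = 7. Add edge {5,7}. Now deg[5]=0, deg[7]=1.
Step 5: smallest deg-1 vertex = 6, p_5 = 8. Add edge {6,8}. Now deg[6]=0, deg[8]=1.
Step 6: smallest deg-1 vertex = 7, p_6 = 9. Add edge {7,9}. Now deg[7]=0, deg[9]=1.
Step 7: smallest deg-1 vertex = 8, p_7 = 1. Add edge {1,8}. Now deg[8]=0, deg[1]=1.
Step 8: smallest deg-1 vertex = 1, p_8 = 10. Add edge {1,10}. Now deg[1]=0, deg[10]=1.
Final: two remaining deg-1 vertices are 9, 10. Add edge {9,10}.

Answer: 2 6
3 9
4 7
5 7
6 8
7 9
1 8
1 10
9 10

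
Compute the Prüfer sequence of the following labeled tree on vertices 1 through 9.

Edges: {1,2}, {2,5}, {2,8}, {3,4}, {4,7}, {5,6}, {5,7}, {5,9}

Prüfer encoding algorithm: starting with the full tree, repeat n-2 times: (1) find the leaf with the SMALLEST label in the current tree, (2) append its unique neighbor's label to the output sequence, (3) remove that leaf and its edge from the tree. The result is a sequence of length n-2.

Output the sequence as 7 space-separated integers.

Answer: 2 4 7 5 5 2 5

Derivation:
Step 1: leaves = {1,3,6,8,9}. Remove smallest leaf 1, emit neighbor 2.
Step 2: leaves = {3,6,8,9}. Remove smallest leaf 3, emit neighbor 4.
Step 3: leaves = {4,6,8,9}. Remove smallest leaf 4, emit neighbor 7.
Step 4: leaves = {6,7,8,9}. Remove smallest leaf 6, emit neighbor 5.
Step 5: leaves = {7,8,9}. Remove smallest leaf 7, emit neighbor 5.
Step 6: leaves = {8,9}. Remove smallest leaf 8, emit neighbor 2.
Step 7: leaves = {2,9}. Remove smallest leaf 2, emit neighbor 5.
Done: 2 vertices remain (5, 9). Sequence = [2 4 7 5 5 2 5]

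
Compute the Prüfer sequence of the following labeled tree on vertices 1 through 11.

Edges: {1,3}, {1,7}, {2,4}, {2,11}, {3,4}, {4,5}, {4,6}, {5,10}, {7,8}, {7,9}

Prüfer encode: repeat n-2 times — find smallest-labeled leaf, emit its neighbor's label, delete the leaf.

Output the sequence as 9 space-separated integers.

Answer: 4 7 7 1 3 4 5 4 2

Derivation:
Step 1: leaves = {6,8,9,10,11}. Remove smallest leaf 6, emit neighbor 4.
Step 2: leaves = {8,9,10,11}. Remove smallest leaf 8, emit neighbor 7.
Step 3: leaves = {9,10,11}. Remove smallest leaf 9, emit neighbor 7.
Step 4: leaves = {7,10,11}. Remove smallest leaf 7, emit neighbor 1.
Step 5: leaves = {1,10,11}. Remove smallest leaf 1, emit neighbor 3.
Step 6: leaves = {3,10,11}. Remove smallest leaf 3, emit neighbor 4.
Step 7: leaves = {10,11}. Remove smallest leaf 10, emit neighbor 5.
Step 8: leaves = {5,11}. Remove smallest leaf 5, emit neighbor 4.
Step 9: leaves = {4,11}. Remove smallest leaf 4, emit neighbor 2.
Done: 2 vertices remain (2, 11). Sequence = [4 7 7 1 3 4 5 4 2]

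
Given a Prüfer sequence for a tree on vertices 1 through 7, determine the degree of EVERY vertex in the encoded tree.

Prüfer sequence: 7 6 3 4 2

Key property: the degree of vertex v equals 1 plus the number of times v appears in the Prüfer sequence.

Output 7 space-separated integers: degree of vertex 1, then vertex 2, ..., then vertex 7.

p_1 = 7: count[7] becomes 1
p_2 = 6: count[6] becomes 1
p_3 = 3: count[3] becomes 1
p_4 = 4: count[4] becomes 1
p_5 = 2: count[2] becomes 1
Degrees (1 + count): deg[1]=1+0=1, deg[2]=1+1=2, deg[3]=1+1=2, deg[4]=1+1=2, deg[5]=1+0=1, deg[6]=1+1=2, deg[7]=1+1=2

Answer: 1 2 2 2 1 2 2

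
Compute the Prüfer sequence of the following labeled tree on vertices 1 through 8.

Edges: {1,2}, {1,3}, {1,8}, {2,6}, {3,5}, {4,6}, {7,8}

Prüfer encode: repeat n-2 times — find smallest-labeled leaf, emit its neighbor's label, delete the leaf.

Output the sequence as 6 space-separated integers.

Step 1: leaves = {4,5,7}. Remove smallest leaf 4, emit neighbor 6.
Step 2: leaves = {5,6,7}. Remove smallest leaf 5, emit neighbor 3.
Step 3: leaves = {3,6,7}. Remove smallest leaf 3, emit neighbor 1.
Step 4: leaves = {6,7}. Remove smallest leaf 6, emit neighbor 2.
Step 5: leaves = {2,7}. Remove smallest leaf 2, emit neighbor 1.
Step 6: leaves = {1,7}. Remove smallest leaf 1, emit neighbor 8.
Done: 2 vertices remain (7, 8). Sequence = [6 3 1 2 1 8]

Answer: 6 3 1 2 1 8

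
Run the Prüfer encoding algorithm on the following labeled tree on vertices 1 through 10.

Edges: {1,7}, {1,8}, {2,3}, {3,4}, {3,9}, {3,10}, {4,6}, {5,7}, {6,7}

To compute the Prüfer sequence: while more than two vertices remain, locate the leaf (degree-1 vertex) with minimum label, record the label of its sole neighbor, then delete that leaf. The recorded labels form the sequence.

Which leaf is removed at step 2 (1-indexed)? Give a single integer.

Step 1: current leaves = {2,5,8,9,10}. Remove leaf 2 (neighbor: 3).
Step 2: current leaves = {5,8,9,10}. Remove leaf 5 (neighbor: 7).

Answer: 5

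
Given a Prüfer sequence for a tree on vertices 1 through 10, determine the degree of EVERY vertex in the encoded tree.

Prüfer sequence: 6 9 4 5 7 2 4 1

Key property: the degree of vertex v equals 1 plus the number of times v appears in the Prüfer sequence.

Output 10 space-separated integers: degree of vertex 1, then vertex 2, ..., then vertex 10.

Answer: 2 2 1 3 2 2 2 1 2 1

Derivation:
p_1 = 6: count[6] becomes 1
p_2 = 9: count[9] becomes 1
p_3 = 4: count[4] becomes 1
p_4 = 5: count[5] becomes 1
p_5 = 7: count[7] becomes 1
p_6 = 2: count[2] becomes 1
p_7 = 4: count[4] becomes 2
p_8 = 1: count[1] becomes 1
Degrees (1 + count): deg[1]=1+1=2, deg[2]=1+1=2, deg[3]=1+0=1, deg[4]=1+2=3, deg[5]=1+1=2, deg[6]=1+1=2, deg[7]=1+1=2, deg[8]=1+0=1, deg[9]=1+1=2, deg[10]=1+0=1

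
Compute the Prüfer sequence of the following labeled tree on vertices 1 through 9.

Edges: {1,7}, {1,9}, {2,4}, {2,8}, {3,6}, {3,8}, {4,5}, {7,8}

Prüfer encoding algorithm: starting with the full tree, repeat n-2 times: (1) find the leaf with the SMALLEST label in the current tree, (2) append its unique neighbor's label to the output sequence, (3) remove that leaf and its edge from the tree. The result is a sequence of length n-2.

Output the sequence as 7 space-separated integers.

Answer: 4 2 8 3 8 7 1

Derivation:
Step 1: leaves = {5,6,9}. Remove smallest leaf 5, emit neighbor 4.
Step 2: leaves = {4,6,9}. Remove smallest leaf 4, emit neighbor 2.
Step 3: leaves = {2,6,9}. Remove smallest leaf 2, emit neighbor 8.
Step 4: leaves = {6,9}. Remove smallest leaf 6, emit neighbor 3.
Step 5: leaves = {3,9}. Remove smallest leaf 3, emit neighbor 8.
Step 6: leaves = {8,9}. Remove smallest leaf 8, emit neighbor 7.
Step 7: leaves = {7,9}. Remove smallest leaf 7, emit neighbor 1.
Done: 2 vertices remain (1, 9). Sequence = [4 2 8 3 8 7 1]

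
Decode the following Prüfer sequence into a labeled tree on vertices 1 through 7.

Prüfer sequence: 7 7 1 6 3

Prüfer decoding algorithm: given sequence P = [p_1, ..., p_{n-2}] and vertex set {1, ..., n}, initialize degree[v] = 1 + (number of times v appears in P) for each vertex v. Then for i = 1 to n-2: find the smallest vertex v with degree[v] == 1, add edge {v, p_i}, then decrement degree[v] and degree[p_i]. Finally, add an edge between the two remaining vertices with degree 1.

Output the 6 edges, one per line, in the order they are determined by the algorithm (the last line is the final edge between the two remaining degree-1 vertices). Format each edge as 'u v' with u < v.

Answer: 2 7
4 7
1 5
1 6
3 6
3 7

Derivation:
Initial degrees: {1:2, 2:1, 3:2, 4:1, 5:1, 6:2, 7:3}
Step 1: smallest deg-1 vertex = 2, p_1 = 7. Add edge {2,7}. Now deg[2]=0, deg[7]=2.
Step 2: smallest deg-1 vertex = 4, p_2 = 7. Add edge {4,7}. Now deg[4]=0, deg[7]=1.
Step 3: smallest deg-1 vertex = 5, p_3 = 1. Add edge {1,5}. Now deg[5]=0, deg[1]=1.
Step 4: smallest deg-1 vertex = 1, p_4 = 6. Add edge {1,6}. Now deg[1]=0, deg[6]=1.
Step 5: smallest deg-1 vertex = 6, p_5 = 3. Add edge {3,6}. Now deg[6]=0, deg[3]=1.
Final: two remaining deg-1 vertices are 3, 7. Add edge {3,7}.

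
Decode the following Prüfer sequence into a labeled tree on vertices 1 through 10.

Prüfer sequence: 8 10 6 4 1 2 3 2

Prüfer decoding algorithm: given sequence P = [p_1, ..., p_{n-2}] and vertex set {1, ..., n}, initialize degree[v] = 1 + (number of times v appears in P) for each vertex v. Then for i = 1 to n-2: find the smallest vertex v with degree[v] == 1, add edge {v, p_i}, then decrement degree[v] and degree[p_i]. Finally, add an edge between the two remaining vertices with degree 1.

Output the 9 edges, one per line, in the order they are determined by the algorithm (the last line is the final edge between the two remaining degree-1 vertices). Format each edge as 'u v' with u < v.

Initial degrees: {1:2, 2:3, 3:2, 4:2, 5:1, 6:2, 7:1, 8:2, 9:1, 10:2}
Step 1: smallest deg-1 vertex = 5, p_1 = 8. Add edge {5,8}. Now deg[5]=0, deg[8]=1.
Step 2: smallest deg-1 vertex = 7, p_2 = 10. Add edge {7,10}. Now deg[7]=0, deg[10]=1.
Step 3: smallest deg-1 vertex = 8, p_3 = 6. Add edge {6,8}. Now deg[8]=0, deg[6]=1.
Step 4: smallest deg-1 vertex = 6, p_4 = 4. Add edge {4,6}. Now deg[6]=0, deg[4]=1.
Step 5: smallest deg-1 vertex = 4, p_5 = 1. Add edge {1,4}. Now deg[4]=0, deg[1]=1.
Step 6: smallest deg-1 vertex = 1, p_6 = 2. Add edge {1,2}. Now deg[1]=0, deg[2]=2.
Step 7: smallest deg-1 vertex = 9, p_7 = 3. Add edge {3,9}. Now deg[9]=0, deg[3]=1.
Step 8: smallest deg-1 vertex = 3, p_8 = 2. Add edge {2,3}. Now deg[3]=0, deg[2]=1.
Final: two remaining deg-1 vertices are 2, 10. Add edge {2,10}.

Answer: 5 8
7 10
6 8
4 6
1 4
1 2
3 9
2 3
2 10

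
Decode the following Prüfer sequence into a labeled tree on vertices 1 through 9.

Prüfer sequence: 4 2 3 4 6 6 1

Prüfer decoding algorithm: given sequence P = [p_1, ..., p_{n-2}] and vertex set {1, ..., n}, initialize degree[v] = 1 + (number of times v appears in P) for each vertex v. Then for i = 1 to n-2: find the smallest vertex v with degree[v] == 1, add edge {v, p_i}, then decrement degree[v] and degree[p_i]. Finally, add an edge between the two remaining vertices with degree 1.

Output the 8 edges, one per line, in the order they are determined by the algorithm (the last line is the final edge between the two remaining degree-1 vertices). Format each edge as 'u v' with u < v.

Initial degrees: {1:2, 2:2, 3:2, 4:3, 5:1, 6:3, 7:1, 8:1, 9:1}
Step 1: smallest deg-1 vertex = 5, p_1 = 4. Add edge {4,5}. Now deg[5]=0, deg[4]=2.
Step 2: smallest deg-1 vertex = 7, p_2 = 2. Add edge {2,7}. Now deg[7]=0, deg[2]=1.
Step 3: smallest deg-1 vertex = 2, p_3 = 3. Add edge {2,3}. Now deg[2]=0, deg[3]=1.
Step 4: smallest deg-1 vertex = 3, p_4 = 4. Add edge {3,4}. Now deg[3]=0, deg[4]=1.
Step 5: smallest deg-1 vertex = 4, p_5 = 6. Add edge {4,6}. Now deg[4]=0, deg[6]=2.
Step 6: smallest deg-1 vertex = 8, p_6 = 6. Add edge {6,8}. Now deg[8]=0, deg[6]=1.
Step 7: smallest deg-1 vertex = 6, p_7 = 1. Add edge {1,6}. Now deg[6]=0, deg[1]=1.
Final: two remaining deg-1 vertices are 1, 9. Add edge {1,9}.

Answer: 4 5
2 7
2 3
3 4
4 6
6 8
1 6
1 9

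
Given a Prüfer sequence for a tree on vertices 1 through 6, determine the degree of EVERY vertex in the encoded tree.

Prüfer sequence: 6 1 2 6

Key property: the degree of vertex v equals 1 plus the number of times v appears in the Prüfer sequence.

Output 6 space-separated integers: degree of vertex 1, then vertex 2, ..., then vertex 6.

p_1 = 6: count[6] becomes 1
p_2 = 1: count[1] becomes 1
p_3 = 2: count[2] becomes 1
p_4 = 6: count[6] becomes 2
Degrees (1 + count): deg[1]=1+1=2, deg[2]=1+1=2, deg[3]=1+0=1, deg[4]=1+0=1, deg[5]=1+0=1, deg[6]=1+2=3

Answer: 2 2 1 1 1 3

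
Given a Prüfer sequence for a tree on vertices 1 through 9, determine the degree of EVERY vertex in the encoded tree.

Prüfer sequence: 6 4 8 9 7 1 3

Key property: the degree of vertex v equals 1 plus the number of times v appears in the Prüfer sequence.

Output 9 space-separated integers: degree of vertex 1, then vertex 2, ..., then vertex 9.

p_1 = 6: count[6] becomes 1
p_2 = 4: count[4] becomes 1
p_3 = 8: count[8] becomes 1
p_4 = 9: count[9] becomes 1
p_5 = 7: count[7] becomes 1
p_6 = 1: count[1] becomes 1
p_7 = 3: count[3] becomes 1
Degrees (1 + count): deg[1]=1+1=2, deg[2]=1+0=1, deg[3]=1+1=2, deg[4]=1+1=2, deg[5]=1+0=1, deg[6]=1+1=2, deg[7]=1+1=2, deg[8]=1+1=2, deg[9]=1+1=2

Answer: 2 1 2 2 1 2 2 2 2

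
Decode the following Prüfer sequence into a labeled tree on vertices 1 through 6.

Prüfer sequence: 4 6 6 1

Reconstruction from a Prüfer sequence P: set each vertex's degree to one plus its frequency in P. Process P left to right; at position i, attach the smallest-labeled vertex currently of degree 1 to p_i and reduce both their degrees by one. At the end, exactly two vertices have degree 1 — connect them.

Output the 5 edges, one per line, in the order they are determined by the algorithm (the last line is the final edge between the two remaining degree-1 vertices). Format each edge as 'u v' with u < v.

Answer: 2 4
3 6
4 6
1 5
1 6

Derivation:
Initial degrees: {1:2, 2:1, 3:1, 4:2, 5:1, 6:3}
Step 1: smallest deg-1 vertex = 2, p_1 = 4. Add edge {2,4}. Now deg[2]=0, deg[4]=1.
Step 2: smallest deg-1 vertex = 3, p_2 = 6. Add edge {3,6}. Now deg[3]=0, deg[6]=2.
Step 3: smallest deg-1 vertex = 4, p_3 = 6. Add edge {4,6}. Now deg[4]=0, deg[6]=1.
Step 4: smallest deg-1 vertex = 5, p_4 = 1. Add edge {1,5}. Now deg[5]=0, deg[1]=1.
Final: two remaining deg-1 vertices are 1, 6. Add edge {1,6}.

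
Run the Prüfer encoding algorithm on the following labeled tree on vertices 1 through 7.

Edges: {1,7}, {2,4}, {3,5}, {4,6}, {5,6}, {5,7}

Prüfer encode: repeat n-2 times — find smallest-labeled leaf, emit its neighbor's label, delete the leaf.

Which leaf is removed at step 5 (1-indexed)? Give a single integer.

Answer: 6

Derivation:
Step 1: current leaves = {1,2,3}. Remove leaf 1 (neighbor: 7).
Step 2: current leaves = {2,3,7}. Remove leaf 2 (neighbor: 4).
Step 3: current leaves = {3,4,7}. Remove leaf 3 (neighbor: 5).
Step 4: current leaves = {4,7}. Remove leaf 4 (neighbor: 6).
Step 5: current leaves = {6,7}. Remove leaf 6 (neighbor: 5).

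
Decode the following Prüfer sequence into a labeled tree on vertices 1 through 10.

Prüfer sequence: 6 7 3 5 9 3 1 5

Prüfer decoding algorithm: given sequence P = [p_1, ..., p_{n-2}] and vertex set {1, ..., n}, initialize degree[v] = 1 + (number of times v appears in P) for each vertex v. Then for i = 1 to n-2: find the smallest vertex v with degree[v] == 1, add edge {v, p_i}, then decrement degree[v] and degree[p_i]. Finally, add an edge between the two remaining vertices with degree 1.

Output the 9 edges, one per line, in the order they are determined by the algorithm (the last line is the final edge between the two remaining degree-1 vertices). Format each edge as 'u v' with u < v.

Answer: 2 6
4 7
3 6
5 7
8 9
3 9
1 3
1 5
5 10

Derivation:
Initial degrees: {1:2, 2:1, 3:3, 4:1, 5:3, 6:2, 7:2, 8:1, 9:2, 10:1}
Step 1: smallest deg-1 vertex = 2, p_1 = 6. Add edge {2,6}. Now deg[2]=0, deg[6]=1.
Step 2: smallest deg-1 vertex = 4, p_2 = 7. Add edge {4,7}. Now deg[4]=0, deg[7]=1.
Step 3: smallest deg-1 vertex = 6, p_3 = 3. Add edge {3,6}. Now deg[6]=0, deg[3]=2.
Step 4: smallest deg-1 vertex = 7, p_4 = 5. Add edge {5,7}. Now deg[7]=0, deg[5]=2.
Step 5: smallest deg-1 vertex = 8, p_5 = 9. Add edge {8,9}. Now deg[8]=0, deg[9]=1.
Step 6: smallest deg-1 vertex = 9, p_6 = 3. Add edge {3,9}. Now deg[9]=0, deg[3]=1.
Step 7: smallest deg-1 vertex = 3, p_7 = 1. Add edge {1,3}. Now deg[3]=0, deg[1]=1.
Step 8: smallest deg-1 vertex = 1, p_8 = 5. Add edge {1,5}. Now deg[1]=0, deg[5]=1.
Final: two remaining deg-1 vertices are 5, 10. Add edge {5,10}.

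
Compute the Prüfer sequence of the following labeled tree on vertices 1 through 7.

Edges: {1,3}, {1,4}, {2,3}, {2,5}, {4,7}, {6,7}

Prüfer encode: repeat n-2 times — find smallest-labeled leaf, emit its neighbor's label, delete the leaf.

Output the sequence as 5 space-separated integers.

Step 1: leaves = {5,6}. Remove smallest leaf 5, emit neighbor 2.
Step 2: leaves = {2,6}. Remove smallest leaf 2, emit neighbor 3.
Step 3: leaves = {3,6}. Remove smallest leaf 3, emit neighbor 1.
Step 4: leaves = {1,6}. Remove smallest leaf 1, emit neighbor 4.
Step 5: leaves = {4,6}. Remove smallest leaf 4, emit neighbor 7.
Done: 2 vertices remain (6, 7). Sequence = [2 3 1 4 7]

Answer: 2 3 1 4 7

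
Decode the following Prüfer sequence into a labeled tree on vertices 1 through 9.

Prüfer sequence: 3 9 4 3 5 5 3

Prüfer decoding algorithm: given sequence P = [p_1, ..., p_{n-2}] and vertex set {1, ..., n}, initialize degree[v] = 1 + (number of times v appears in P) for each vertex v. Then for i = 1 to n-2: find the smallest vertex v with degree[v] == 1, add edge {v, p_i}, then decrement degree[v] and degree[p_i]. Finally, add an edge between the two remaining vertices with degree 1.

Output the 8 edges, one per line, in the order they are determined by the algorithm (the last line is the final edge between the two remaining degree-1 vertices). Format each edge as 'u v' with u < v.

Answer: 1 3
2 9
4 6
3 4
5 7
5 8
3 5
3 9

Derivation:
Initial degrees: {1:1, 2:1, 3:4, 4:2, 5:3, 6:1, 7:1, 8:1, 9:2}
Step 1: smallest deg-1 vertex = 1, p_1 = 3. Add edge {1,3}. Now deg[1]=0, deg[3]=3.
Step 2: smallest deg-1 vertex = 2, p_2 = 9. Add edge {2,9}. Now deg[2]=0, deg[9]=1.
Step 3: smallest deg-1 vertex = 6, p_3 = 4. Add edge {4,6}. Now deg[6]=0, deg[4]=1.
Step 4: smallest deg-1 vertex = 4, p_4 = 3. Add edge {3,4}. Now deg[4]=0, deg[3]=2.
Step 5: smallest deg-1 vertex = 7, p_5 = 5. Add edge {5,7}. Now deg[7]=0, deg[5]=2.
Step 6: smallest deg-1 vertex = 8, p_6 = 5. Add edge {5,8}. Now deg[8]=0, deg[5]=1.
Step 7: smallest deg-1 vertex = 5, p_7 = 3. Add edge {3,5}. Now deg[5]=0, deg[3]=1.
Final: two remaining deg-1 vertices are 3, 9. Add edge {3,9}.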